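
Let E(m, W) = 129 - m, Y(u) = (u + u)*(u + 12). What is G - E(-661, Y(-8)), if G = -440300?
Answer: -441090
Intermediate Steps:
Y(u) = 2*u*(12 + u) (Y(u) = (2*u)*(12 + u) = 2*u*(12 + u))
G - E(-661, Y(-8)) = -440300 - (129 - 1*(-661)) = -440300 - (129 + 661) = -440300 - 1*790 = -440300 - 790 = -441090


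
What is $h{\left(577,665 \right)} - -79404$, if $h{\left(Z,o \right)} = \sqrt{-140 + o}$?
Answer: $79404 + 5 \sqrt{21} \approx 79427.0$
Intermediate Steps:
$h{\left(577,665 \right)} - -79404 = \sqrt{-140 + 665} - -79404 = \sqrt{525} + 79404 = 5 \sqrt{21} + 79404 = 79404 + 5 \sqrt{21}$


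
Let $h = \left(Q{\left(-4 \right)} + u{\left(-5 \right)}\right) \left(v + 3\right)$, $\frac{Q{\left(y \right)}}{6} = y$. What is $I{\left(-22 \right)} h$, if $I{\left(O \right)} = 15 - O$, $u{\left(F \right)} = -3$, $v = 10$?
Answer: $-12987$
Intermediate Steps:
$Q{\left(y \right)} = 6 y$
$h = -351$ ($h = \left(6 \left(-4\right) - 3\right) \left(10 + 3\right) = \left(-24 - 3\right) 13 = \left(-27\right) 13 = -351$)
$I{\left(-22 \right)} h = \left(15 - -22\right) \left(-351\right) = \left(15 + 22\right) \left(-351\right) = 37 \left(-351\right) = -12987$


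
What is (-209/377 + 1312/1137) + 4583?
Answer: 1964755358/428649 ≈ 4583.6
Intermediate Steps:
(-209/377 + 1312/1137) + 4583 = 256991/428649 + 4583 = 1964755358/428649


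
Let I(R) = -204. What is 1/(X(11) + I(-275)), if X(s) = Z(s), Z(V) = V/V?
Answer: -1/203 ≈ -0.0049261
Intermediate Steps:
Z(V) = 1
X(s) = 1
1/(X(11) + I(-275)) = 1/(1 - 204) = 1/(-203) = -1/203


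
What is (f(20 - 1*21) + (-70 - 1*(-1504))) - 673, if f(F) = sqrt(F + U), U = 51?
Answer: 761 + 5*sqrt(2) ≈ 768.07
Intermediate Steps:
f(F) = sqrt(51 + F) (f(F) = sqrt(F + 51) = sqrt(51 + F))
(f(20 - 1*21) + (-70 - 1*(-1504))) - 673 = (sqrt(51 + (20 - 1*21)) + (-70 - 1*(-1504))) - 673 = (sqrt(51 + (20 - 21)) + (-70 + 1504)) - 673 = (sqrt(51 - 1) + 1434) - 673 = (sqrt(50) + 1434) - 673 = (5*sqrt(2) + 1434) - 673 = (1434 + 5*sqrt(2)) - 673 = 761 + 5*sqrt(2)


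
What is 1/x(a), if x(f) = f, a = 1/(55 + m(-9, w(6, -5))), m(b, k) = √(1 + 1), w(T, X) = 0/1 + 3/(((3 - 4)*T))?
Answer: 55 + √2 ≈ 56.414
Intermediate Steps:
w(T, X) = -3/T (w(T, X) = 0*1 + 3/((-T)) = 0 + 3*(-1/T) = 0 - 3/T = -3/T)
m(b, k) = √2
a = 1/(55 + √2) ≈ 0.017726
1/x(a) = 1/(55/3023 - √2/3023)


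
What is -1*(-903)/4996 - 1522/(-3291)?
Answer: 10575685/16441836 ≈ 0.64322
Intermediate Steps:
-1*(-903)/4996 - 1522/(-3291) = 903*(1/4996) - 1522*(-1/3291) = 903/4996 + 1522/3291 = 10575685/16441836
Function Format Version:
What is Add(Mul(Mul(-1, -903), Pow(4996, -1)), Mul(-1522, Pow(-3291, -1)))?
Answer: Rational(10575685, 16441836) ≈ 0.64322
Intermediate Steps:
Add(Mul(Mul(-1, -903), Pow(4996, -1)), Mul(-1522, Pow(-3291, -1))) = Add(Mul(903, Rational(1, 4996)), Mul(-1522, Rational(-1, 3291))) = Add(Rational(903, 4996), Rational(1522, 3291)) = Rational(10575685, 16441836)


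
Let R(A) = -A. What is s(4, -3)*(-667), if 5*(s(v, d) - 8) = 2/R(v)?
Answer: -52693/10 ≈ -5269.3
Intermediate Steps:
s(v, d) = 8 - 2/(5*v) (s(v, d) = 8 + (2/((-v)))/5 = 8 + (2*(-1/v))/5 = 8 + (-2/v)/5 = 8 - 2/(5*v))
s(4, -3)*(-667) = (8 - ⅖/4)*(-667) = (8 - ⅖*¼)*(-667) = (8 - ⅒)*(-667) = (79/10)*(-667) = -52693/10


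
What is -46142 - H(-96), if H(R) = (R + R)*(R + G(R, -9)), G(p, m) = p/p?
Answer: -64382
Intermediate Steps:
G(p, m) = 1
H(R) = 2*R*(1 + R) (H(R) = (R + R)*(R + 1) = (2*R)*(1 + R) = 2*R*(1 + R))
-46142 - H(-96) = -46142 - 2*(-96)*(1 - 96) = -46142 - 2*(-96)*(-95) = -46142 - 1*18240 = -46142 - 18240 = -64382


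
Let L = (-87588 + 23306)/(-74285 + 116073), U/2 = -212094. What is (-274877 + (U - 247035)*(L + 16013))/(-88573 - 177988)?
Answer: 224559022227301/5569525534 ≈ 40319.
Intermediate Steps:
U = -424188 (U = 2*(-212094) = -424188)
L = -32141/20894 (L = -64282/41788 = -64282*1/41788 = -32141/20894 ≈ -1.5383)
(-274877 + (U - 247035)*(L + 16013))/(-88573 - 177988) = (-274877 + (-424188 - 247035)*(-32141/20894 + 16013))/(-88573 - 177988) = (-274877 - 671223*334543481/20894)/(-266561) = (-274877 - 224553278947263/20894)*(-1/266561) = -224559022227301/20894*(-1/266561) = 224559022227301/5569525534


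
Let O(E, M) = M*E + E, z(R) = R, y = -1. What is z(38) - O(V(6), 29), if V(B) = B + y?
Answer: -112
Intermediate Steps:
V(B) = -1 + B (V(B) = B - 1 = -1 + B)
O(E, M) = E + E*M (O(E, M) = E*M + E = E + E*M)
z(38) - O(V(6), 29) = 38 - (-1 + 6)*(1 + 29) = 38 - 5*30 = 38 - 1*150 = 38 - 150 = -112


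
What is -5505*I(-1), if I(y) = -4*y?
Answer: -22020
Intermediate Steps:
-5505*I(-1) = -(-22020)*(-1) = -5505*4 = -22020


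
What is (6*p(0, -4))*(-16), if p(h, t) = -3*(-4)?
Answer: -1152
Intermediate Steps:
p(h, t) = 12
(6*p(0, -4))*(-16) = (6*12)*(-16) = 72*(-16) = -1152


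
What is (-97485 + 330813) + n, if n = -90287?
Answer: 143041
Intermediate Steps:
(-97485 + 330813) + n = (-97485 + 330813) - 90287 = 233328 - 90287 = 143041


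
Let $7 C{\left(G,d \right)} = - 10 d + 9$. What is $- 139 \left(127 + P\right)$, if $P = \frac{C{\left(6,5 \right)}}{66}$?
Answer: $- \frac{8149987}{462} \approx -17641.0$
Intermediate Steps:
$C{\left(G,d \right)} = \frac{9}{7} - \frac{10 d}{7}$ ($C{\left(G,d \right)} = \frac{- 10 d + 9}{7} = \frac{9 - 10 d}{7} = \frac{9}{7} - \frac{10 d}{7}$)
$P = - \frac{41}{462}$ ($P = \frac{\frac{9}{7} - \frac{50}{7}}{66} = \left(\frac{9}{7} - \frac{50}{7}\right) \frac{1}{66} = \left(- \frac{41}{7}\right) \frac{1}{66} = - \frac{41}{462} \approx -0.088745$)
$- 139 \left(127 + P\right) = - 139 \left(127 - \frac{41}{462}\right) = \left(-139\right) \frac{58633}{462} = - \frac{8149987}{462}$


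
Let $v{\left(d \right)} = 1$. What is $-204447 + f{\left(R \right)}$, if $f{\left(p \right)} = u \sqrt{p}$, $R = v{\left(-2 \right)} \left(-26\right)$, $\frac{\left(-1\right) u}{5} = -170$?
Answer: $-204447 + 850 i \sqrt{26} \approx -2.0445 \cdot 10^{5} + 4334.2 i$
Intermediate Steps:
$u = 850$ ($u = \left(-5\right) \left(-170\right) = 850$)
$R = -26$ ($R = 1 \left(-26\right) = -26$)
$f{\left(p \right)} = 850 \sqrt{p}$
$-204447 + f{\left(R \right)} = -204447 + 850 \sqrt{-26} = -204447 + 850 i \sqrt{26}$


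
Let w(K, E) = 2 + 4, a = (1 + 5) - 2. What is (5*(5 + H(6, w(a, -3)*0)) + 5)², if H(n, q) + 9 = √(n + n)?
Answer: 525 - 300*√3 ≈ 5.3848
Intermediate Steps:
a = 4 (a = 6 - 2 = 4)
w(K, E) = 6
H(n, q) = -9 + √2*√n (H(n, q) = -9 + √(n + n) = -9 + √(2*n) = -9 + √2*√n)
(5*(5 + H(6, w(a, -3)*0)) + 5)² = (5*(5 + (-9 + √2*√6)) + 5)² = (5*(5 + (-9 + 2*√3)) + 5)² = (5*(-4 + 2*√3) + 5)² = ((-20 + 10*√3) + 5)² = (-15 + 10*√3)²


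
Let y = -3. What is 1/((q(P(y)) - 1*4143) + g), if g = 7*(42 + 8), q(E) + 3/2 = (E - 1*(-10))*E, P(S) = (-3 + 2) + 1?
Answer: -2/7589 ≈ -0.00026354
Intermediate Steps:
P(S) = 0 (P(S) = -1 + 1 = 0)
q(E) = -3/2 + E*(10 + E) (q(E) = -3/2 + (E - 1*(-10))*E = -3/2 + (E + 10)*E = -3/2 + (10 + E)*E = -3/2 + E*(10 + E))
g = 350 (g = 7*50 = 350)
1/((q(P(y)) - 1*4143) + g) = 1/(((-3/2 + 0**2 + 10*0) - 1*4143) + 350) = 1/(((-3/2 + 0 + 0) - 4143) + 350) = 1/((-3/2 - 4143) + 350) = 1/(-8289/2 + 350) = 1/(-7589/2) = -2/7589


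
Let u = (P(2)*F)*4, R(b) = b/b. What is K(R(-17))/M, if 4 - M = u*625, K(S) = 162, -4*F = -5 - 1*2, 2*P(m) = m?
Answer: -54/1457 ≈ -0.037062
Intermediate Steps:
P(m) = m/2
R(b) = 1
F = 7/4 (F = -(-5 - 1*2)/4 = -(-5 - 2)/4 = -¼*(-7) = 7/4 ≈ 1.7500)
u = 7 (u = (((½)*2)*(7/4))*4 = (1*(7/4))*4 = (7/4)*4 = 7)
M = -4371 (M = 4 - 7*625 = 4 - 1*4375 = 4 - 4375 = -4371)
K(R(-17))/M = 162/(-4371) = 162*(-1/4371) = -54/1457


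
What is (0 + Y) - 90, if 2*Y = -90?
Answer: -135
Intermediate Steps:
Y = -45 (Y = (½)*(-90) = -45)
(0 + Y) - 90 = (0 - 45) - 90 = -45 - 90 = -135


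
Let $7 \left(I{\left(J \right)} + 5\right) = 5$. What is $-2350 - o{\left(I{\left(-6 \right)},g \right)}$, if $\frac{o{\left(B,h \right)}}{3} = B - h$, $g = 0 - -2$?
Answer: $- \frac{16318}{7} \approx -2331.1$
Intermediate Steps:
$g = 2$ ($g = 0 + 2 = 2$)
$I{\left(J \right)} = - \frac{30}{7}$ ($I{\left(J \right)} = -5 + \frac{1}{7} \cdot 5 = -5 + \frac{5}{7} = - \frac{30}{7}$)
$o{\left(B,h \right)} = - 3 h + 3 B$ ($o{\left(B,h \right)} = 3 \left(B - h\right) = - 3 h + 3 B$)
$-2350 - o{\left(I{\left(-6 \right)},g \right)} = -2350 - \left(\left(-3\right) 2 + 3 \left(- \frac{30}{7}\right)\right) = -2350 - \left(-6 - \frac{90}{7}\right) = -2350 - - \frac{132}{7} = -2350 + \frac{132}{7} = - \frac{16318}{7}$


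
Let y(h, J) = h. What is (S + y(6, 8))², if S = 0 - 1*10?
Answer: 16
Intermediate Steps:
S = -10 (S = 0 - 10 = -10)
(S + y(6, 8))² = (-10 + 6)² = (-4)² = 16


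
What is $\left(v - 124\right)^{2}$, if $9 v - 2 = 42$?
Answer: $\frac{1149184}{81} \approx 14187.0$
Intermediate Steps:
$v = \frac{44}{9}$ ($v = \frac{2}{9} + \frac{1}{9} \cdot 42 = \frac{2}{9} + \frac{14}{3} = \frac{44}{9} \approx 4.8889$)
$\left(v - 124\right)^{2} = \left(\frac{44}{9} - 124\right)^{2} = \left(- \frac{1072}{9}\right)^{2} = \frac{1149184}{81}$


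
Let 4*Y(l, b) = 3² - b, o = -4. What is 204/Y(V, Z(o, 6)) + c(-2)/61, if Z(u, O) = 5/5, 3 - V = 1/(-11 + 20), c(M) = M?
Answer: 6220/61 ≈ 101.97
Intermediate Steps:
V = 26/9 (V = 3 - 1/(-11 + 20) = 3 - 1/9 = 3 - 1*⅑ = 3 - ⅑ = 26/9 ≈ 2.8889)
Z(u, O) = 1 (Z(u, O) = 5*(⅕) = 1)
Y(l, b) = 9/4 - b/4 (Y(l, b) = (3² - b)/4 = (9 - b)/4 = 9/4 - b/4)
204/Y(V, Z(o, 6)) + c(-2)/61 = 204/(9/4 - ¼*1) - 2/61 = 204/(9/4 - ¼) - 2*1/61 = 204/2 - 2/61 = 204*(½) - 2/61 = 102 - 2/61 = 6220/61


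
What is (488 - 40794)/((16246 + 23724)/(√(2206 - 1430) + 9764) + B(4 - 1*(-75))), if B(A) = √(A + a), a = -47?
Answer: 40306*(-4882 - √194)/(19985 + 4*√2*(4882 + √194)) ≈ -4138.7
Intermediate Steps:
B(A) = √(-47 + A) (B(A) = √(A - 47) = √(-47 + A))
(488 - 40794)/((16246 + 23724)/(√(2206 - 1430) + 9764) + B(4 - 1*(-75))) = (488 - 40794)/((16246 + 23724)/(√(2206 - 1430) + 9764) + √(-47 + (4 - 1*(-75)))) = -40306/(39970/(√776 + 9764) + √(-47 + (4 + 75))) = -40306/(39970/(2*√194 + 9764) + √(-47 + 79)) = -40306/(39970/(9764 + 2*√194) + √32) = -40306/(39970/(9764 + 2*√194) + 4*√2) = -40306/(4*√2 + 39970/(9764 + 2*√194))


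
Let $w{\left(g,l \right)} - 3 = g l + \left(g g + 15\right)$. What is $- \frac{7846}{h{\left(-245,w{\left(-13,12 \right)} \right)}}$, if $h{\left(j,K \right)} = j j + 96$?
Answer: $- \frac{7846}{60121} \approx -0.1305$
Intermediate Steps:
$w{\left(g,l \right)} = 18 + g^{2} + g l$ ($w{\left(g,l \right)} = 3 + \left(g l + \left(g g + 15\right)\right) = 3 + \left(g l + \left(g^{2} + 15\right)\right) = 3 + \left(g l + \left(15 + g^{2}\right)\right) = 3 + \left(15 + g^{2} + g l\right) = 18 + g^{2} + g l$)
$h{\left(j,K \right)} = 96 + j^{2}$ ($h{\left(j,K \right)} = j^{2} + 96 = 96 + j^{2}$)
$- \frac{7846}{h{\left(-245,w{\left(-13,12 \right)} \right)}} = - \frac{7846}{96 + \left(-245\right)^{2}} = - \frac{7846}{96 + 60025} = - \frac{7846}{60121}$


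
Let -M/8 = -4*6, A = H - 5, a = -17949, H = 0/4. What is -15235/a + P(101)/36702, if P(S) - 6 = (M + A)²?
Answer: 395640415/219588066 ≈ 1.8017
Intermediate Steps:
H = 0 (H = 0*(¼) = 0)
A = -5 (A = 0 - 5 = -5)
M = 192 (M = -(-32)*6 = -8*(-24) = 192)
P(S) = 34975 (P(S) = 6 + (192 - 5)² = 6 + 187² = 6 + 34969 = 34975)
-15235/a + P(101)/36702 = -15235/(-17949) + 34975/36702 = -15235*(-1/17949) + 34975*(1/36702) = 15235/17949 + 34975/36702 = 395640415/219588066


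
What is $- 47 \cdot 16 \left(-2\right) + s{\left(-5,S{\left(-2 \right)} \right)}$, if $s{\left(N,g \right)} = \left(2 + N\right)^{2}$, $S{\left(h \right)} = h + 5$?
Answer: $1513$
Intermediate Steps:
$S{\left(h \right)} = 5 + h$
$- 47 \cdot 16 \left(-2\right) + s{\left(-5,S{\left(-2 \right)} \right)} = - 47 \cdot 16 \left(-2\right) + \left(2 - 5\right)^{2} = \left(-47\right) \left(-32\right) + \left(-3\right)^{2} = 1504 + 9 = 1513$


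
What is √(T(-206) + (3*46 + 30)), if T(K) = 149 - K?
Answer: √523 ≈ 22.869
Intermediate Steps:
√(T(-206) + (3*46 + 30)) = √((149 - 1*(-206)) + (3*46 + 30)) = √((149 + 206) + (138 + 30)) = √(355 + 168) = √523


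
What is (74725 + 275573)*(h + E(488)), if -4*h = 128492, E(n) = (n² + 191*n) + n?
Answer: 104990265666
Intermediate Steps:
E(n) = n² + 192*n
h = -32123 (h = -¼*128492 = -32123)
(74725 + 275573)*(h + E(488)) = (74725 + 275573)*(-32123 + 488*(192 + 488)) = 350298*(-32123 + 488*680) = 350298*(-32123 + 331840) = 350298*299717 = 104990265666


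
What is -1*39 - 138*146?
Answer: -20187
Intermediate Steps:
-1*39 - 138*146 = -39 - 20148 = -20187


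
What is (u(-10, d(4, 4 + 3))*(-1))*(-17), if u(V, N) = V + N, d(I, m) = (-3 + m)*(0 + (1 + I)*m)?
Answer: 2210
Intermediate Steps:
d(I, m) = m*(1 + I)*(-3 + m) (d(I, m) = (-3 + m)*(0 + m*(1 + I)) = (-3 + m)*(m*(1 + I)) = m*(1 + I)*(-3 + m))
u(V, N) = N + V
(u(-10, d(4, 4 + 3))*(-1))*(-17) = (((4 + 3)*(-3 + (4 + 3) - 3*4 + 4*(4 + 3)) - 10)*(-1))*(-17) = ((7*(-3 + 7 - 12 + 4*7) - 10)*(-1))*(-17) = ((7*(-3 + 7 - 12 + 28) - 10)*(-1))*(-17) = ((7*20 - 10)*(-1))*(-17) = ((140 - 10)*(-1))*(-17) = (130*(-1))*(-17) = -130*(-17) = 2210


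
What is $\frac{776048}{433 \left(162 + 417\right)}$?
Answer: $\frac{776048}{250707} \approx 3.0954$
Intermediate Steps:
$\frac{776048}{433 \left(162 + 417\right)} = \frac{776048}{433 \cdot 579} = \frac{776048}{250707}$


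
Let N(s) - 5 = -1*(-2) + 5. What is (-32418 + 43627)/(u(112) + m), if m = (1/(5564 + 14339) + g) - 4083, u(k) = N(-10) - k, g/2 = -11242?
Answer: -20281157/48250300 ≈ -0.42033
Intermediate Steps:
g = -22484 (g = 2*(-11242) = -22484)
N(s) = 12 (N(s) = 5 + (-1*(-2) + 5) = 5 + (2 + 5) = 5 + 7 = 12)
u(k) = 12 - k
m = -528763000/19903 (m = (1/(5564 + 14339) - 22484) - 4083 = (1/19903 - 22484) - 4083 = -447499051/19903 - 4083 = -528763000/19903 ≈ -26567.)
(-32418 + 43627)/(u(112) + m) = (-32418 + 43627)/((12 - 1*112) - 528763000/19903) = 11209/((12 - 112) - 528763000/19903) = 11209/(-100 - 528763000/19903) = 11209/(-530753300/19903) = 11209*(-19903/530753300) = -20281157/48250300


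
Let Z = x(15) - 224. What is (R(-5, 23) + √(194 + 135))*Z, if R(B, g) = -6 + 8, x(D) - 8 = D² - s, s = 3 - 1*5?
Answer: 22 + 11*√329 ≈ 221.52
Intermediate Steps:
s = -2 (s = 3 - 5 = -2)
x(D) = 10 + D² (x(D) = 8 + (D² - 1*(-2)) = 8 + (D² + 2) = 8 + (2 + D²) = 10 + D²)
R(B, g) = 2
Z = 11 (Z = (10 + 15²) - 224 = (10 + 225) - 224 = 235 - 224 = 11)
(R(-5, 23) + √(194 + 135))*Z = (2 + √(194 + 135))*11 = (2 + √329)*11 = 22 + 11*√329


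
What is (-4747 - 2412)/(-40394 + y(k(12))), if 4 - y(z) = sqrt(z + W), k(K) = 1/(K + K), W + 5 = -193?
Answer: 6939648240/39152455151 - 14318*I*sqrt(28506)/39152455151 ≈ 0.17725 - 6.1744e-5*I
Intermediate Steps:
W = -198 (W = -5 - 193 = -198)
k(K) = 1/(2*K)
y(z) = 4 - sqrt(-198 + z) (y(z) = 4 - sqrt(z - 198) = 4 - sqrt(-198 + z))
(-4747 - 2412)/(-40394 + y(k(12))) = (-4747 - 2412)/(-40394 + (4 - sqrt(-198 + (1/2)/12))) = -7159/(-40394 + (4 - sqrt(-198 + (1/2)*(1/12)))) = -7159/(-40394 + (4 - sqrt(-198 + 1/24))) = -7159/(-40394 + (4 - sqrt(-4751/24))) = -7159/(-40394 + (4 - I*sqrt(28506)/12)) = -7159/(-40390 - I*sqrt(28506)/12)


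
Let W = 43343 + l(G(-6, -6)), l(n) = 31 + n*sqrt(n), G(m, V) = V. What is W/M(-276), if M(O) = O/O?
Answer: 43374 - 6*I*sqrt(6) ≈ 43374.0 - 14.697*I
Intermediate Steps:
M(O) = 1
l(n) = 31 + n**(3/2)
W = 43374 - 6*I*sqrt(6) (W = 43343 + (31 + (-6)**(3/2)) = 43343 + (31 - 6*I*sqrt(6)) = 43374 - 6*I*sqrt(6) ≈ 43374.0 - 14.697*I)
W/M(-276) = (43374 - 6*I*sqrt(6))/1 = (43374 - 6*I*sqrt(6))*1 = 43374 - 6*I*sqrt(6)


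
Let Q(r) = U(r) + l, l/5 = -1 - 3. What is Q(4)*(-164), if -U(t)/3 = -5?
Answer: 820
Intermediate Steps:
U(t) = 15 (U(t) = -3*(-5) = 15)
l = -20 (l = 5*(-1 - 3) = 5*(-4) = -20)
Q(r) = -5 (Q(r) = 15 - 20 = -5)
Q(4)*(-164) = -5*(-164) = 820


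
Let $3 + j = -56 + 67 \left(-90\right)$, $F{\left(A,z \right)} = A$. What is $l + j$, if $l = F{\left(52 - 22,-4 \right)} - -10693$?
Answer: $4634$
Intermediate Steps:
$j = -6089$ ($j = -3 + \left(-56 + 67 \left(-90\right)\right) = -3 - 6086 = -6089$)
$l = 10723$ ($l = \left(52 - 22\right) - -10693 = \left(52 - 22\right) + 10693 = 30 + 10693 = 10723$)
$l + j = 10723 - 6089 = 4634$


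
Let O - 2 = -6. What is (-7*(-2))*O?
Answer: -56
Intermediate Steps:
O = -4 (O = 2 - 6 = -4)
(-7*(-2))*O = -7*(-2)*(-4) = 14*(-4) = -56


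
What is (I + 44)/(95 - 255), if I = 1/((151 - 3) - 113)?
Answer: -1541/5600 ≈ -0.27518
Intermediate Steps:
I = 1/35 (I = 1/(148 - 113) = 1/35 ≈ 0.028571)
(I + 44)/(95 - 255) = (1/35 + 44)/(95 - 255) = (1541/35)/(-160) = (1541/35)*(-1/160) = -1541/5600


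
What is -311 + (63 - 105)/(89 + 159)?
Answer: -38585/124 ≈ -311.17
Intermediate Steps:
-311 + (63 - 105)/(89 + 159) = -311 - 42/248 = -311 - 42*1/248 = -311 - 21/124 = -38585/124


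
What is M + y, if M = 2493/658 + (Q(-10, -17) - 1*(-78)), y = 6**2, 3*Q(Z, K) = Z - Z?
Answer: 77505/658 ≈ 117.79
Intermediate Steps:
Q(Z, K) = 0 (Q(Z, K) = (Z - Z)/3 = (1/3)*0 = 0)
y = 36
M = 53817/658 (M = 2493/658 + (0 - 1*(-78)) = 2493*(1/658) + (0 + 78) = 2493/658 + 78 = 53817/658 ≈ 81.789)
M + y = 53817/658 + 36 = 77505/658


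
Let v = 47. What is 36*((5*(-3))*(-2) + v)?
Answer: 2772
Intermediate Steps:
36*((5*(-3))*(-2) + v) = 36*((5*(-3))*(-2) + 47) = 36*(-15*(-2) + 47) = 36*(30 + 47) = 36*77 = 2772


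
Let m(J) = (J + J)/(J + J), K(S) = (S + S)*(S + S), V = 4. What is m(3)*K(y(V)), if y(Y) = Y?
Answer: 64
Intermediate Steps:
K(S) = 4*S**2 (K(S) = (2*S)*(2*S) = 4*S**2)
m(J) = 1 (m(J) = (2*J)/((2*J)) = (2*J)*(1/(2*J)) = 1)
m(3)*K(y(V)) = 1*(4*4**2) = 1*(4*16) = 1*64 = 64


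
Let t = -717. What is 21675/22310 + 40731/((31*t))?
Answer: -28462559/33058958 ≈ -0.86096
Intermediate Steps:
21675/22310 + 40731/((31*t)) = 21675/22310 + 40731/((31*(-717))) = 21675*(1/22310) + 40731/(-22227) = 4335/4462 + 40731*(-1/22227) = 4335/4462 - 13577/7409 = -28462559/33058958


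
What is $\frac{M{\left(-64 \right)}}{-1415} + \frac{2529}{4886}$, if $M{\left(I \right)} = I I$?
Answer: $- \frac{16434521}{6913690} \approx -2.3771$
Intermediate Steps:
$M{\left(I \right)} = I^{2}$
$\frac{M{\left(-64 \right)}}{-1415} + \frac{2529}{4886} = \frac{\left(-64\right)^{2}}{-1415} + \frac{2529}{4886} = 4096 \left(- \frac{1}{1415}\right) + 2529 \cdot \frac{1}{4886} = - \frac{4096}{1415} + \frac{2529}{4886} = - \frac{16434521}{6913690}$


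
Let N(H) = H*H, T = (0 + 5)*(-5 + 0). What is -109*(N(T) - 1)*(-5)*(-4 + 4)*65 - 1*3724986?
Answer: -3724986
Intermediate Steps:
T = -25 (T = 5*(-5) = -25)
N(H) = H²
-109*(N(T) - 1)*(-5)*(-4 + 4)*65 - 1*3724986 = -109*((-25)² - 1)*(-5)*(-4 + 4)*65 - 1*3724986 = -109*(625 - 1)*(-5)*0*65 - 3724986 = -109*624*(-5)*0*65 - 3724986 = -(-340080)*0*65 - 3724986 = -109*0*65 - 3724986 = 0*65 - 3724986 = 0 - 3724986 = -3724986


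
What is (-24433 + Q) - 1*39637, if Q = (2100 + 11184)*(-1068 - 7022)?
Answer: -107531630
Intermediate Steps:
Q = -107467560 (Q = 13284*(-8090) = -107467560)
(-24433 + Q) - 1*39637 = (-24433 - 107467560) - 1*39637 = -107491993 - 39637 = -107531630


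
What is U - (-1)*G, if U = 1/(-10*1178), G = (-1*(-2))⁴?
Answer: 188479/11780 ≈ 16.000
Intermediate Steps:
G = 16 (G = 2⁴ = 16)
U = -1/11780 (U = 1/(-11780) = -1/11780 ≈ -8.4890e-5)
U - (-1)*G = -1/11780 - (-1)*16 = -1/11780 - 1*(-16) = -1/11780 + 16 = 188479/11780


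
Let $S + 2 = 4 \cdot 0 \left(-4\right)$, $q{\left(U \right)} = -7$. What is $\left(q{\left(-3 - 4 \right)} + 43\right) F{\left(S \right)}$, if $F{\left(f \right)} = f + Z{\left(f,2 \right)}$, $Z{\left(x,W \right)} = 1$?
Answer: $-36$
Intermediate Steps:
$S = -2$ ($S = -2 + 4 \cdot 0 \left(-4\right) = -2 + 0 \left(-4\right) = -2 + 0 = -2$)
$F{\left(f \right)} = 1 + f$ ($F{\left(f \right)} = f + 1 = 1 + f$)
$\left(q{\left(-3 - 4 \right)} + 43\right) F{\left(S \right)} = \left(-7 + 43\right) \left(1 - 2\right) = 36 \left(-1\right) = -36$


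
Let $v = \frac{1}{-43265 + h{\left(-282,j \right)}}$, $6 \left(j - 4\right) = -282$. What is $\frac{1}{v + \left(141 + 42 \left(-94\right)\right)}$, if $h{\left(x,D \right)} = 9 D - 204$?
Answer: $- \frac{43856}{166959793} \approx -0.00026267$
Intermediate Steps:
$j = -43$ ($j = 4 + \frac{1}{6} \left(-282\right) = 4 - 47 = -43$)
$h{\left(x,D \right)} = -204 + 9 D$
$v = - \frac{1}{43856}$ ($v = \frac{1}{-43265 + \left(-204 + 9 \left(-43\right)\right)} = \frac{1}{-43265 - 591} = \frac{1}{-43856} = - \frac{1}{43856} \approx -2.2802 \cdot 10^{-5}$)
$\frac{1}{v + \left(141 + 42 \left(-94\right)\right)} = \frac{1}{- \frac{1}{43856} + \left(141 + 42 \left(-94\right)\right)} = \frac{1}{- \frac{1}{43856} + \left(141 - 3948\right)} = \frac{1}{- \frac{1}{43856} - 3807} = \frac{1}{- \frac{166959793}{43856}} = - \frac{43856}{166959793}$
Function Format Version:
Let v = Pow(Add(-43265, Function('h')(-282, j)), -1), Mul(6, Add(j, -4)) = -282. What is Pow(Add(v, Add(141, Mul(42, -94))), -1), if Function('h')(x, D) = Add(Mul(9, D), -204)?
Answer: Rational(-43856, 166959793) ≈ -0.00026267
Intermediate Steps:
j = -43 (j = Add(4, Mul(Rational(1, 6), -282)) = Add(4, -47) = -43)
Function('h')(x, D) = Add(-204, Mul(9, D))
v = Rational(-1, 43856) (v = Pow(Add(-43265, Add(-204, Mul(9, -43))), -1) = Pow(Add(-43265, Add(-204, -387)), -1) = Pow(Add(-43265, -591), -1) = Pow(-43856, -1) = Rational(-1, 43856) ≈ -2.2802e-5)
Pow(Add(v, Add(141, Mul(42, -94))), -1) = Pow(Add(Rational(-1, 43856), Add(141, Mul(42, -94))), -1) = Pow(Add(Rational(-1, 43856), Add(141, -3948)), -1) = Pow(Add(Rational(-1, 43856), -3807), -1) = Pow(Rational(-166959793, 43856), -1) = Rational(-43856, 166959793)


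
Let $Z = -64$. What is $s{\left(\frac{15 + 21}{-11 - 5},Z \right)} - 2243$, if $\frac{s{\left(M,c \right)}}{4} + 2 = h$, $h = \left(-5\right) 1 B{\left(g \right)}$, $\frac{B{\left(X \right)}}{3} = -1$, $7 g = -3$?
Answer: $-2191$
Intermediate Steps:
$g = - \frac{3}{7}$ ($g = \frac{1}{7} \left(-3\right) = - \frac{3}{7} \approx -0.42857$)
$B{\left(X \right)} = -3$ ($B{\left(X \right)} = 3 \left(-1\right) = -3$)
$h = 15$ ($h = \left(-5\right) 1 \left(-3\right) = \left(-5\right) \left(-3\right) = 15$)
$s{\left(M,c \right)} = 52$ ($s{\left(M,c \right)} = -8 + 4 \cdot 15 = -8 + 60 = 52$)
$s{\left(\frac{15 + 21}{-11 - 5},Z \right)} - 2243 = 52 - 2243 = -2191$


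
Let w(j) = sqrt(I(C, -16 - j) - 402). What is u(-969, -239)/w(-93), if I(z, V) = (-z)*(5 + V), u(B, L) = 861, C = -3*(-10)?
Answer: -287*I*sqrt(318)/318 ≈ -16.094*I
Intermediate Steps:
C = 30
I(z, V) = -z*(5 + V)
w(j) = sqrt(-72 + 30*j) (w(j) = sqrt(-1*30*(5 + (-16 - j)) - 402) = sqrt(-1*30*(-11 - j) - 402) = sqrt((330 + 30*j) - 402) = sqrt(-72 + 30*j))
u(-969, -239)/w(-93) = 861/(sqrt(-72 + 30*(-93))) = 861/(sqrt(-72 - 2790)) = 861/(sqrt(-2862)) = 861/((3*I*sqrt(318))) = 861*(-I*sqrt(318)/954) = -287*I*sqrt(318)/318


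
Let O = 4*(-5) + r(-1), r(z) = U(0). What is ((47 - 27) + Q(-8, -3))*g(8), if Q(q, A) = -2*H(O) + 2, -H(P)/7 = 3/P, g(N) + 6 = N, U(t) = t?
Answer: 199/5 ≈ 39.800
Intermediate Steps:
g(N) = -6 + N
r(z) = 0
O = -20 (O = 4*(-5) + 0 = -20 + 0 = -20)
H(P) = -21/P
Q(q, A) = -⅒ (Q(q, A) = -(-42)/(-20) + 2 = -(-42)*(-1)/20 + 2 = -2*21/20 + 2 = -21/10 + 2 = -⅒)
((47 - 27) + Q(-8, -3))*g(8) = ((47 - 27) - ⅒)*(-6 + 8) = (20 - ⅒)*2 = (199/10)*2 = 199/5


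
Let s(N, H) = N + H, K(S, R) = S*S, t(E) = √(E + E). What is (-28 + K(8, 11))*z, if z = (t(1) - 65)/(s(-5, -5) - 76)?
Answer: 1170/43 - 18*√2/43 ≈ 26.617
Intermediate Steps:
t(E) = √2*√E (t(E) = √(2*E) = √2*√E)
K(S, R) = S²
s(N, H) = H + N
z = 65/86 - √2/86 (z = (√2*√1 - 65)/((-5 - 5) - 76) = (√2*1 - 65)/(-10 - 76) = (√2 - 65)/(-86) = (-65 + √2)*(-1/86) = 65/86 - √2/86 ≈ 0.73937)
(-28 + K(8, 11))*z = (-28 + 8²)*(65/86 - √2/86) = (-28 + 64)*(65/86 - √2/86) = 36*(65/86 - √2/86) = 1170/43 - 18*√2/43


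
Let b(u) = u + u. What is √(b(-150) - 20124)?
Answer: 2*I*√5106 ≈ 142.91*I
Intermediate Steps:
b(u) = 2*u
√(b(-150) - 20124) = √(2*(-150) - 20124) = √(-300 - 20124) = √(-20424) = 2*I*√5106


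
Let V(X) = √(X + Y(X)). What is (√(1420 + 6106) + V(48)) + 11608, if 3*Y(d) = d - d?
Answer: 11608 + √7526 + 4*√3 ≈ 11702.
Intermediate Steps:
Y(d) = 0 (Y(d) = (d - d)/3 = (⅓)*0 = 0)
V(X) = √X (V(X) = √(X + 0) = √X)
(√(1420 + 6106) + V(48)) + 11608 = (√(1420 + 6106) + √48) + 11608 = (√7526 + 4*√3) + 11608 = 11608 + √7526 + 4*√3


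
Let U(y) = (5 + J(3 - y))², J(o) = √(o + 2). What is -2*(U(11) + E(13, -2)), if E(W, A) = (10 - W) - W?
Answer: -6 - 20*I*√6 ≈ -6.0 - 48.99*I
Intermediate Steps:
E(W, A) = 10 - 2*W
J(o) = √(2 + o)
U(y) = (5 + √(5 - y))² (U(y) = (5 + √(2 + (3 - y)))² = (5 + √(5 - y))²)
-2*(U(11) + E(13, -2)) = -2*((5 + √(5 - 1*11))² + (10 - 2*13)) = -2*((5 + √(5 - 11))² + (10 - 26)) = -2*((5 + √(-6))² - 16) = -2*((5 + I*√6)² - 16) = -2*(-16 + (5 + I*√6)²) = 32 - 2*(5 + I*√6)²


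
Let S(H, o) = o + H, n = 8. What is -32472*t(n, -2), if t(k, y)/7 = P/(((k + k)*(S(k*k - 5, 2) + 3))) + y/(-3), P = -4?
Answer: -4820739/32 ≈ -1.5065e+5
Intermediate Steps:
S(H, o) = H + o
t(k, y) = -14/k**3 - 7*y/3 (t(k, y) = 7*(-4*1/((k + k)*(((k*k - 5) + 2) + 3)) + y/(-3)) = 7*(-4*1/(2*k*(((k**2 - 5) + 2) + 3)) + y*(-1/3)) = 7*(-4*1/(2*k*(((-5 + k**2) + 2) + 3)) - y/3) = 7*(-4*1/(2*k*((-3 + k**2) + 3)) - y/3) = 7*(-4*1/(2*k**3) - y/3) = 7*(-2/k**3 - y/3) = -14/k**3 - 7*y/3)
-32472*t(n, -2) = -32472*(-14/8**3 - 7/3*(-2)) = -32472*(-14*1/512 + 14/3) = -32472*(-7/256 + 14/3) = -32472*3563/768 = -4820739/32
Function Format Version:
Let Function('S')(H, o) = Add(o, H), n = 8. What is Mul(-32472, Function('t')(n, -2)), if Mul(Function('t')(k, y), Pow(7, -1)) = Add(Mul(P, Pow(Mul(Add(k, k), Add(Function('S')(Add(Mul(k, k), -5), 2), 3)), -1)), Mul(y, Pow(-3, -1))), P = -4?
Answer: Rational(-4820739, 32) ≈ -1.5065e+5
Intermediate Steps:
Function('S')(H, o) = Add(H, o)
Function('t')(k, y) = Add(Mul(-14, Pow(k, -3)), Mul(Rational(-7, 3), y)) (Function('t')(k, y) = Mul(7, Add(Mul(-4, Pow(Mul(Add(k, k), Add(Add(Add(Mul(k, k), -5), 2), 3)), -1)), Mul(y, Pow(-3, -1)))) = Mul(7, Add(Mul(-4, Pow(Mul(Mul(2, k), Add(Add(Add(Pow(k, 2), -5), 2), 3)), -1)), Mul(y, Rational(-1, 3)))) = Mul(7, Add(Mul(-4, Pow(Mul(Mul(2, k), Add(Add(Add(-5, Pow(k, 2)), 2), 3)), -1)), Mul(Rational(-1, 3), y))) = Mul(7, Add(Mul(-4, Pow(Mul(Mul(2, k), Add(Add(-3, Pow(k, 2)), 3)), -1)), Mul(Rational(-1, 3), y))) = Mul(7, Add(Mul(-4, Pow(Mul(Mul(2, k), Pow(k, 2)), -1)), Mul(Rational(-1, 3), y))) = Mul(7, Add(Mul(-4, Pow(Mul(2, Pow(k, 3)), -1)), Mul(Rational(-1, 3), y))) = Mul(7, Add(Mul(-4, Mul(Rational(1, 2), Pow(k, -3))), Mul(Rational(-1, 3), y))) = Mul(7, Add(Mul(-2, Pow(k, -3)), Mul(Rational(-1, 3), y))) = Add(Mul(-14, Pow(k, -3)), Mul(Rational(-7, 3), y)))
Mul(-32472, Function('t')(n, -2)) = Mul(-32472, Add(Mul(-14, Pow(8, -3)), Mul(Rational(-7, 3), -2))) = Mul(-32472, Add(Mul(-14, Rational(1, 512)), Rational(14, 3))) = Mul(-32472, Add(Rational(-7, 256), Rational(14, 3))) = Mul(-32472, Rational(3563, 768)) = Rational(-4820739, 32)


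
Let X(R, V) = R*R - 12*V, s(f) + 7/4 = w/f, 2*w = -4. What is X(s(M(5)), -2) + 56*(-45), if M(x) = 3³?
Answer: -29074535/11664 ≈ -2492.7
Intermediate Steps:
w = -2 (w = (½)*(-4) = -2)
M(x) = 27
s(f) = -7/4 - 2/f
X(R, V) = R² - 12*V
X(s(M(5)), -2) + 56*(-45) = ((-7/4 - 2/27)² - 12*(-2)) + 56*(-45) = ((-7/4 - 2*1/27)² + 24) - 2520 = ((-7/4 - 2/27)² + 24) - 2520 = ((-197/108)² + 24) - 2520 = (38809/11664 + 24) - 2520 = 318745/11664 - 2520 = -29074535/11664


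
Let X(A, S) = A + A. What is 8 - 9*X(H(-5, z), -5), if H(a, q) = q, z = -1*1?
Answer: 26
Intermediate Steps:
z = -1
X(A, S) = 2*A
8 - 9*X(H(-5, z), -5) = 8 - 18*(-1) = 8 - 9*(-2) = 8 + 18 = 26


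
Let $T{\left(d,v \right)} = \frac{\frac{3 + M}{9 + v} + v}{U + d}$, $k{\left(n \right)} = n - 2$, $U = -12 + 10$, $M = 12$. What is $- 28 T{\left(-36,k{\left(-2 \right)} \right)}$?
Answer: $- \frac{14}{19} \approx -0.73684$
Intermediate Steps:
$U = -2$
$k{\left(n \right)} = -2 + n$ ($k{\left(n \right)} = n - 2 = -2 + n$)
$T{\left(d,v \right)} = \frac{v + \frac{15}{9 + v}}{-2 + d}$ ($T{\left(d,v \right)} = \frac{\frac{3 + 12}{9 + v} + v}{-2 + d} = \frac{\frac{15}{9 + v} + v}{-2 + d} = \frac{v + \frac{15}{9 + v}}{-2 + d}$)
$- 28 T{\left(-36,k{\left(-2 \right)} \right)} = - 28 \frac{15 + \left(-2 - 2\right)^{2} + 9 \left(-2 - 2\right)}{-18 - 2 \left(-2 - 2\right) + 9 \left(-36\right) - 36 \left(-2 - 2\right)} = - 28 \frac{15 + \left(-4\right)^{2} + 9 \left(-4\right)}{-18 - -8 - 324 - -144} = - 28 \frac{15 + 16 - 36}{-18 + 8 - 324 + 144} = - 28 \frac{1}{-190} \left(-5\right) = - 28 \left(\left(- \frac{1}{190}\right) \left(-5\right)\right) = \left(-28\right) \frac{1}{38} = - \frac{14}{19}$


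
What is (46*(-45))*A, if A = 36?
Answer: -74520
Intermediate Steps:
(46*(-45))*A = (46*(-45))*36 = -2070*36 = -74520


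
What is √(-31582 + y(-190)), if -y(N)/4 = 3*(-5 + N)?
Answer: I*√29242 ≈ 171.0*I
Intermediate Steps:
y(N) = 60 - 12*N (y(N) = -12*(-5 + N) = -4*(-15 + 3*N) = 60 - 12*N)
√(-31582 + y(-190)) = √(-31582 + (60 - 12*(-190))) = √(-31582 + (60 + 2280)) = √(-31582 + 2340) = √(-29242) = I*√29242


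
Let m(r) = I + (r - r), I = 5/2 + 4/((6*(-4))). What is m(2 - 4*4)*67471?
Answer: 472297/3 ≈ 1.5743e+5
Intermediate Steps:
I = 7/3 (I = 5*(½) + 4/(-24) = 5/2 + 4*(-1/24) = 5/2 - ⅙ = 7/3 ≈ 2.3333)
m(r) = 7/3 (m(r) = 7/3 + (r - r) = 7/3 + 0 = 7/3)
m(2 - 4*4)*67471 = (7/3)*67471 = 472297/3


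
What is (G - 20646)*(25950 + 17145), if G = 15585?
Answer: -218103795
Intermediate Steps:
(G - 20646)*(25950 + 17145) = (15585 - 20646)*(25950 + 17145) = -5061*43095 = -218103795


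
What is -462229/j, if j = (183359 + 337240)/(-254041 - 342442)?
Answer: 275711740607/520599 ≈ 5.2961e+5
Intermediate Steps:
j = -520599/596483 (j = 520599/(-596483) = 520599*(-1/596483) = -520599/596483 ≈ -0.87278)
-462229/j = -462229/(-520599/596483) = -462229*(-596483/520599) = 275711740607/520599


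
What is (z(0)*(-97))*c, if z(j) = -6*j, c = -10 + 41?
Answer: 0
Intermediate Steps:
c = 31
(z(0)*(-97))*c = (-6*0*(-97))*31 = (0*(-97))*31 = 0*31 = 0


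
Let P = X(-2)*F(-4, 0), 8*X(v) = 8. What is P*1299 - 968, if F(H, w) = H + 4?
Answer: -968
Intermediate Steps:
X(v) = 1 (X(v) = (⅛)*8 = 1)
F(H, w) = 4 + H
P = 0 (P = 1*(4 - 4) = 1*0 = 0)
P*1299 - 968 = 0*1299 - 968 = 0 - 968 = -968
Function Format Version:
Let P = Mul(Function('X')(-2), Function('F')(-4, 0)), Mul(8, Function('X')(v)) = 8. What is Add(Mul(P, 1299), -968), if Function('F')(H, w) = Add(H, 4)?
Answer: -968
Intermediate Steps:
Function('X')(v) = 1 (Function('X')(v) = Mul(Rational(1, 8), 8) = 1)
Function('F')(H, w) = Add(4, H)
P = 0 (P = Mul(1, Add(4, -4)) = Mul(1, 0) = 0)
Add(Mul(P, 1299), -968) = Add(Mul(0, 1299), -968) = Add(0, -968) = -968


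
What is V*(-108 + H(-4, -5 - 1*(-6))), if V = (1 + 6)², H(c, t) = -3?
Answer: -5439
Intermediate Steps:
V = 49 (V = 7² = 49)
V*(-108 + H(-4, -5 - 1*(-6))) = 49*(-108 - 3) = 49*(-111) = -5439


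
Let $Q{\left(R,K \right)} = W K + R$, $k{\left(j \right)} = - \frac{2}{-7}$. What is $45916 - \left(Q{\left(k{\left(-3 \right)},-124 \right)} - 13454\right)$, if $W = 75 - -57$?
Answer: $\frac{530164}{7} \approx 75738.0$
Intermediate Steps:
$W = 132$ ($W = 75 + 57 = 132$)
$k{\left(j \right)} = \frac{2}{7}$ ($k{\left(j \right)} = \left(-2\right) \left(- \frac{1}{7}\right) = \frac{2}{7}$)
$Q{\left(R,K \right)} = R + 132 K$ ($Q{\left(R,K \right)} = 132 K + R = R + 132 K$)
$45916 - \left(Q{\left(k{\left(-3 \right)},-124 \right)} - 13454\right) = 45916 - \left(\left(\frac{2}{7} + 132 \left(-124\right)\right) - 13454\right) = 45916 - \left(\left(\frac{2}{7} - 16368\right) - 13454\right) = 45916 - \left(- \frac{114574}{7} - 13454\right) = 45916 - - \frac{208752}{7} = 45916 + \frac{208752}{7} = \frac{530164}{7}$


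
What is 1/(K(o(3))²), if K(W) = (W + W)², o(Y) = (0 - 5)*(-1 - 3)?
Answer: 1/2560000 ≈ 3.9062e-7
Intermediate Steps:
o(Y) = 20 (o(Y) = -5*(-4) = 20)
K(W) = 4*W² (K(W) = (2*W)² = 4*W²)
1/(K(o(3))²) = 1/((4*20²)²) = 1/((4*400)²) = 1/(1600²) = 1/2560000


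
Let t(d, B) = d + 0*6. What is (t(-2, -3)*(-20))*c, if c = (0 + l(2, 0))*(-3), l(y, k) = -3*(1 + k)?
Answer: 360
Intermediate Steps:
l(y, k) = -3 - 3*k
t(d, B) = d (t(d, B) = d + 0 = d)
c = 9 (c = (0 + (-3 - 3*0))*(-3) = (0 + (-3 + 0))*(-3) = (0 - 3)*(-3) = -3*(-3) = 9)
(t(-2, -3)*(-20))*c = -2*(-20)*9 = 40*9 = 360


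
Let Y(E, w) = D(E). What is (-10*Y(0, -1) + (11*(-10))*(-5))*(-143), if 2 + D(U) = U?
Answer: -81510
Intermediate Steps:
D(U) = -2 + U
Y(E, w) = -2 + E
(-10*Y(0, -1) + (11*(-10))*(-5))*(-143) = (-10*(-2 + 0) + (11*(-10))*(-5))*(-143) = (-10*(-2) - 110*(-5))*(-143) = (20 + 550)*(-143) = 570*(-143) = -81510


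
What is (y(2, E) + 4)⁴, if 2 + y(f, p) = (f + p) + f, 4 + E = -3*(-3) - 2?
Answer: 6561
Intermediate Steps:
E = 3 (E = -4 + (-3*(-3) - 2) = -4 + (9 - 2) = -4 + 7 = 3)
y(f, p) = -2 + p + 2*f (y(f, p) = -2 + ((f + p) + f) = -2 + (p + 2*f) = -2 + p + 2*f)
(y(2, E) + 4)⁴ = ((-2 + 3 + 2*2) + 4)⁴ = ((-2 + 3 + 4) + 4)⁴ = (5 + 4)⁴ = 9⁴ = 6561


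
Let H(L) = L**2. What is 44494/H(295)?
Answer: 44494/87025 ≈ 0.51128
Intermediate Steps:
44494/H(295) = 44494/(295**2) = 44494/87025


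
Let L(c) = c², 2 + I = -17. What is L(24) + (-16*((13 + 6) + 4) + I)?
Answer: 189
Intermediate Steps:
I = -19 (I = -2 - 17 = -19)
L(24) + (-16*((13 + 6) + 4) + I) = 24² + (-16*((13 + 6) + 4) - 19) = 576 + (-16*(19 + 4) - 19) = 576 + (-16*23 - 19) = 576 + (-368 - 19) = 576 - 387 = 189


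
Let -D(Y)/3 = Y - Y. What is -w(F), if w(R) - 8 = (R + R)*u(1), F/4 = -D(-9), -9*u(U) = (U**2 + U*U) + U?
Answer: -8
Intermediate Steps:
u(U) = -2*U**2/9 - U/9 (u(U) = -((U**2 + U*U) + U)/9 = -((U**2 + U**2) + U)/9 = -(2*U**2 + U)/9 = -(U + 2*U**2)/9 = -2*U**2/9 - U/9)
D(Y) = 0 (D(Y) = -3*(Y - Y) = -3*0 = 0)
F = 0 (F = 4*(-1*0) = 4*0 = 0)
w(R) = 8 - 2*R/3 (w(R) = 8 + (R + R)*(-1/9*1*(1 + 2*1)) = 8 + (2*R)*(-1/9*1*(1 + 2)) = 8 + (2*R)*(-1/9*1*3) = 8 + (2*R)*(-1/3) = 8 - 2*R/3)
-w(F) = -(8 - 2/3*0) = -(8 + 0) = -1*8 = -8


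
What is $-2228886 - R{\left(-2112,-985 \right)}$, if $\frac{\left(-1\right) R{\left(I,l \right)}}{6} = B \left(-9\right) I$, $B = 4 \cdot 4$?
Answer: $-404118$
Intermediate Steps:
$B = 16$
$R{\left(I,l \right)} = 864 I$ ($R{\left(I,l \right)} = - 6 \cdot 16 \left(-9\right) I = - 6 \left(- 144 I\right) = 864 I$)
$-2228886 - R{\left(-2112,-985 \right)} = -2228886 - 864 \left(-2112\right) = -2228886 - -1824768 = -2228886 + 1824768 = -404118$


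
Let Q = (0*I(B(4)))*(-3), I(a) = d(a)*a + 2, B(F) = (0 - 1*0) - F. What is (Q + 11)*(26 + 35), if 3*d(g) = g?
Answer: 671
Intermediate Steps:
d(g) = g/3
B(F) = -F (B(F) = (0 + 0) - F = 0 - F = -F)
I(a) = 2 + a²/3 (I(a) = (a/3)*a + 2 = a²/3 + 2 = 2 + a²/3)
Q = 0 (Q = (0*(2 + (-1*4)²/3))*(-3) = (0*(2 + (⅓)*(-4)²))*(-3) = (0*(2 + (⅓)*16))*(-3) = (0*(2 + 16/3))*(-3) = (0*(22/3))*(-3) = 0*(-3) = 0)
(Q + 11)*(26 + 35) = (0 + 11)*(26 + 35) = 11*61 = 671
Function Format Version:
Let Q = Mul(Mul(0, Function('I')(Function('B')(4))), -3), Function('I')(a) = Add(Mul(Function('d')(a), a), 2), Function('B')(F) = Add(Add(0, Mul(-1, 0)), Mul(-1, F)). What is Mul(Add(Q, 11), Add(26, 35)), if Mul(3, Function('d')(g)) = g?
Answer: 671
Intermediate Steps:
Function('d')(g) = Mul(Rational(1, 3), g)
Function('B')(F) = Mul(-1, F) (Function('B')(F) = Add(Add(0, 0), Mul(-1, F)) = Add(0, Mul(-1, F)) = Mul(-1, F))
Function('I')(a) = Add(2, Mul(Rational(1, 3), Pow(a, 2))) (Function('I')(a) = Add(Mul(Mul(Rational(1, 3), a), a), 2) = Add(Mul(Rational(1, 3), Pow(a, 2)), 2) = Add(2, Mul(Rational(1, 3), Pow(a, 2))))
Q = 0 (Q = Mul(Mul(0, Add(2, Mul(Rational(1, 3), Pow(Mul(-1, 4), 2)))), -3) = Mul(Mul(0, Add(2, Mul(Rational(1, 3), Pow(-4, 2)))), -3) = Mul(Mul(0, Add(2, Mul(Rational(1, 3), 16))), -3) = Mul(Mul(0, Add(2, Rational(16, 3))), -3) = Mul(Mul(0, Rational(22, 3)), -3) = Mul(0, -3) = 0)
Mul(Add(Q, 11), Add(26, 35)) = Mul(Add(0, 11), Add(26, 35)) = Mul(11, 61) = 671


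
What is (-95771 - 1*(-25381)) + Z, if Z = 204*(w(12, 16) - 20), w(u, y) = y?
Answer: -71206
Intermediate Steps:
Z = -816 (Z = 204*(16 - 20) = 204*(-4) = -816)
(-95771 - 1*(-25381)) + Z = (-95771 - 1*(-25381)) - 816 = (-95771 + 25381) - 816 = -70390 - 816 = -71206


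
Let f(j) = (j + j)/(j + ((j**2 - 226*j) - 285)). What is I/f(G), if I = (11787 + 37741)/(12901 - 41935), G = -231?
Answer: 433580494/1117809 ≈ 387.88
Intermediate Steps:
f(j) = 2*j/(-285 + j**2 - 225*j) (f(j) = (2*j)/(j + (-285 + j**2 - 226*j)) = (2*j)/(-285 + j**2 - 225*j) = 2*j/(-285 + j**2 - 225*j))
I = -24764/14517 (I = 49528/(-29034) = 49528*(-1/29034) = -24764/14517 ≈ -1.7059)
I/f(G) = -24764/(14517*(2*(-231)/(-285 + (-231)**2 - 225*(-231)))) = -24764/(14517*(2*(-231)/(-285 + 53361 + 51975))) = -24764/(14517*(2*(-231)/105051)) = -24764/(14517*(2*(-231)*(1/105051))) = -24764/(14517*(-154/35017)) = -24764/14517*(-35017/154) = 433580494/1117809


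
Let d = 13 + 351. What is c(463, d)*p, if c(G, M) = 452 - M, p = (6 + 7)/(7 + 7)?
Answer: 572/7 ≈ 81.714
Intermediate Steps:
p = 13/14 ≈ 0.92857
d = 364
c(463, d)*p = (452 - 1*364)*(13/14) = (452 - 364)*(13/14) = 88*(13/14) = 572/7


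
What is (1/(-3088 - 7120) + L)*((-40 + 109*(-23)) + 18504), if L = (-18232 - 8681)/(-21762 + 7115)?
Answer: 4383599441949/149516576 ≈ 29319.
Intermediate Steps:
L = 26913/14647 (L = -26913/(-14647) = -26913*(-1/14647) = 26913/14647 ≈ 1.8374)
(1/(-3088 - 7120) + L)*((-40 + 109*(-23)) + 18504) = (1/(-3088 - 7120) + 26913/14647)*((-40 + 109*(-23)) + 18504) = (1/(-10208) + 26913/14647)*((-40 - 2507) + 18504) = (-1/10208 + 26913/14647)*(-2547 + 18504) = (274713257/149516576)*15957 = 4383599441949/149516576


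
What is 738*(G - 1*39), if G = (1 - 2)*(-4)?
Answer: -25830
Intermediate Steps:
G = 4 (G = -1*(-4) = 4)
738*(G - 1*39) = 738*(4 - 1*39) = 738*(4 - 39) = 738*(-35) = -25830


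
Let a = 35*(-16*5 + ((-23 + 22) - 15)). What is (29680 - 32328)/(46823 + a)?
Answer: -2648/43463 ≈ -0.060925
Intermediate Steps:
a = -3360 (a = 35*(-80 + (-1 - 15)) = 35*(-80 - 16) = 35*(-96) = -3360)
(29680 - 32328)/(46823 + a) = (29680 - 32328)/(46823 - 3360) = -2648/43463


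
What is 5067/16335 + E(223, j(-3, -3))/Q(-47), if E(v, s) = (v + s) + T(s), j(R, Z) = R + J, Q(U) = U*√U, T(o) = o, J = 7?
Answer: 563/1815 + 231*I*√47/2209 ≈ 0.31019 + 0.71691*I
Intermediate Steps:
Q(U) = U^(3/2)
j(R, Z) = 7 + R (j(R, Z) = R + 7 = 7 + R)
E(v, s) = v + 2*s (E(v, s) = (v + s) + s = (s + v) + s = v + 2*s)
5067/16335 + E(223, j(-3, -3))/Q(-47) = 5067/16335 + (223 + 2*(7 - 3))/((-47)^(3/2)) = 5067*(1/16335) + (223 + 2*4)/((-47*I*√47)) = 563/1815 + (223 + 8)*(I*√47/2209) = 563/1815 + 231*(I*√47/2209) = 563/1815 + 231*I*√47/2209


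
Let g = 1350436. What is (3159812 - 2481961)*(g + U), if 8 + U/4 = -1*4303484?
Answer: -10753111029732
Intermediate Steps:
U = -17213968 (U = -32 + 4*(-1*4303484) = -32 + 4*(-4303484) = -32 - 17213936 = -17213968)
(3159812 - 2481961)*(g + U) = (3159812 - 2481961)*(1350436 - 17213968) = 677851*(-15863532) = -10753111029732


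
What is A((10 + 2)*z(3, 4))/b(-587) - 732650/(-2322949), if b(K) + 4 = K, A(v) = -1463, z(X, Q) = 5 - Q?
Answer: 3831470537/1372862859 ≈ 2.7909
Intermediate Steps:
b(K) = -4 + K
A((10 + 2)*z(3, 4))/b(-587) - 732650/(-2322949) = -1463/(-4 - 587) - 732650/(-2322949) = -1463/(-591) - 732650*(-1/2322949) = -1463*(-1/591) + 732650/2322949 = 1463/591 + 732650/2322949 = 3831470537/1372862859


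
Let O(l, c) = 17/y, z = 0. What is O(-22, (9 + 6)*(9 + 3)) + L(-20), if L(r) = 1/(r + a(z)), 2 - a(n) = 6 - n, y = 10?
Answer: 199/120 ≈ 1.6583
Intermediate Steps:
a(n) = -4 + n (a(n) = 2 - (6 - n) = 2 + (-6 + n) = -4 + n)
O(l, c) = 17/10
L(r) = 1/(-4 + r) (L(r) = 1/(r + (-4 + 0)) = 1/(r - 4) = 1/(-4 + r))
O(-22, (9 + 6)*(9 + 3)) + L(-20) = 17/10 + 1/(-4 - 20) = 17/10 + 1/(-24) = 17/10 - 1/24 = 199/120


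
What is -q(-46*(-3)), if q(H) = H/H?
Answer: -1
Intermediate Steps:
q(H) = 1
-q(-46*(-3)) = -1*1 = -1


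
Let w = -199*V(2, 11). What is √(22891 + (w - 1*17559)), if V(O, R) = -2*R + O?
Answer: 4*√582 ≈ 96.499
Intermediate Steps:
V(O, R) = O - 2*R
w = 3980 (w = -199*(2 - 2*11) = -199*(2 - 22) = -199*(-20) = 3980)
√(22891 + (w - 1*17559)) = √(22891 + (3980 - 1*17559)) = √(22891 + (3980 - 17559)) = √(22891 - 13579) = √9312 = 4*√582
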